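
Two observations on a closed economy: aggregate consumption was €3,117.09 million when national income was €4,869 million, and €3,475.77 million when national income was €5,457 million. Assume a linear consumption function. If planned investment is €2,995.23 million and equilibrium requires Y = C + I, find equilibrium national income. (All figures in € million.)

MPC = (3475.77 − 3117.09)/(5457 − 4869) = 358.68/588 = 0.61
a = 3117.09 − 0.61(4869) = 147
Equilibrium: Y = 147 + 0.61Y + 2995.23
0.39Y = 3142.23, so Y = 3142.23/0.39 = 8057

Y = 8057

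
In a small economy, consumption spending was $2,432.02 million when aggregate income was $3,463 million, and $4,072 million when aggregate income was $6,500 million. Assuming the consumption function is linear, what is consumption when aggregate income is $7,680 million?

MPC = (4072 − 2432.02)/(6500 − 3463) = 1639.98/3037 = 0.54
a = 2432.02 − 0.54(3463) = 2432.02 − 1870.02 = 562
C = 562 + 0.54(7680) = 562 + 4147.2 = 4709.2

C = 4709.2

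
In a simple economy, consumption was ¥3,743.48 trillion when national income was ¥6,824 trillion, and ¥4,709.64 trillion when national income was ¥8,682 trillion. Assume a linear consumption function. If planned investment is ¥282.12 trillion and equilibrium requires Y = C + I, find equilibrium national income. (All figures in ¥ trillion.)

MPC = (4709.64 − 3743.48)/(8682 − 6824) = 966.16/1858 = 0.52
a = 3743.48 − 0.52(6824) = 195
Equilibrium: Y = 195 + 0.52Y + 282.12
0.48Y = 477.12, so Y = 477.12/0.48 = 994

Y = 994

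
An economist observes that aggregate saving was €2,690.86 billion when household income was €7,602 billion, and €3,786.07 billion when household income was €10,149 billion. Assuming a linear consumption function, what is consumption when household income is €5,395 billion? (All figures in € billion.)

C = 3653.15

MPS = ΔS/ΔY = (3786.07 − 2690.86)/(10149 − 7602) = 1095.21/2547 = 0.43
MPC = 1 − MPS = 0.57
Autonomous saving = 2690.86 − 0.43(7602) = -578, so a = 578
C = 578 + 0.57(5395) = 578 + 3075.15 = 3653.15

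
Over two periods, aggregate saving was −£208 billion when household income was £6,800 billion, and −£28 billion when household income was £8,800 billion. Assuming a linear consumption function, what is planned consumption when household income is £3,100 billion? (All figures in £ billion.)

MPS = ΔS/ΔY = (-28 − (-208))/(8800 − 6800) = 180/2000 = 0.09
MPC = 1 − MPS = 0.91
Autonomous saving = -208 − 0.09(6800) = -820, so a = 820
C = 820 + 0.91(3100) = 820 + 2821 = 3641

C = 3641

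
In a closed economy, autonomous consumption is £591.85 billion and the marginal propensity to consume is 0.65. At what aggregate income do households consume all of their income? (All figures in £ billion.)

At break-even, C = Y: 591.85 + 0.65Y = Y
0.35Y = 591.85, so Y = 591.85/0.35 = 1691

Y = 1691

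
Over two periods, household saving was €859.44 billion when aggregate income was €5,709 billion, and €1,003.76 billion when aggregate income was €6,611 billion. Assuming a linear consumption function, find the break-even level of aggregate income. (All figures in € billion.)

MPS = ΔS/ΔY = (1003.76 − 859.44)/(6611 − 5709) = 144.32/902 = 0.16
MPC = 1 − MPS = 0.84
From S(5709) = 859.44: −a + 0.16(5709) = 859.44, so a = 913.44 − 859.44 = 54
Break-even (S = 0): Y = a/MPS = 54/0.16 = 337.5

Y = 337.5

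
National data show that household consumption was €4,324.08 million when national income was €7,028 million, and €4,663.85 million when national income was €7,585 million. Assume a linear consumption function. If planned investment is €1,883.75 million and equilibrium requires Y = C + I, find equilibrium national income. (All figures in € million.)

MPC = (4663.85 − 4324.08)/(7585 − 7028) = 339.77/557 = 0.61
a = 4324.08 − 0.61(7028) = 37
Equilibrium: Y = 37 + 0.61Y + 1883.75
0.39Y = 1920.75, so Y = 1920.75/0.39 = 4925

Y = 4925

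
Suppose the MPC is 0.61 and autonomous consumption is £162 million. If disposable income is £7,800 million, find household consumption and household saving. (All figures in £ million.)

C = 162 + 0.61(7800) = 162 + 4758 = 4920
S = Y − C = 7800 − 4920 = 2880

C = 4920; S = 2880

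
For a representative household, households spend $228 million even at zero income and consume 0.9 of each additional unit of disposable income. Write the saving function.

S = -228 + 0.1Y

S = Y − C = Y − (228 + 0.9Y) = -228 + (1 − 0.9)Y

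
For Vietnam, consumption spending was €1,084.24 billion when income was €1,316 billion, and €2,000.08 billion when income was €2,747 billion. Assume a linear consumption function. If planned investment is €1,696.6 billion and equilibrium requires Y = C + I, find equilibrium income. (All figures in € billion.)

Y = 5385

MPC = (2000.08 − 1084.24)/(2747 − 1316) = 915.84/1431 = 0.64
a = 1084.24 − 0.64(1316) = 242
Equilibrium: Y = 242 + 0.64Y + 1696.6
0.36Y = 1938.6, so Y = 1938.6/0.36 = 5385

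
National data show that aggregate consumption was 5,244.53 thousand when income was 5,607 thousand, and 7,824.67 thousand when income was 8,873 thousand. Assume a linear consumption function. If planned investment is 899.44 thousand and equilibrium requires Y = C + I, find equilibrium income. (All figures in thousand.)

MPC = (7824.67 − 5244.53)/(8873 − 5607) = 2580.14/3266 = 0.79
a = 5244.53 − 0.79(5607) = 815
Equilibrium: Y = 815 + 0.79Y + 899.44
0.21Y = 1714.44, so Y = 1714.44/0.21 = 8164

Y = 8164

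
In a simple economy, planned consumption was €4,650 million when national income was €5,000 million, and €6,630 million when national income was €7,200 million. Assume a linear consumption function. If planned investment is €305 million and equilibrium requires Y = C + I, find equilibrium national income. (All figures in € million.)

Y = 4550

MPC = (6630 − 4650)/(7200 − 5000) = 1980/2200 = 0.9
a = 4650 − 0.9(5000) = 150
Equilibrium: Y = 150 + 0.9Y + 305
0.1Y = 455, so Y = 455/0.1 = 4550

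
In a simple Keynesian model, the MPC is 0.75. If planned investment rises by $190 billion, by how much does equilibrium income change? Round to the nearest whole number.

ΔY ≈ 760

The multiplier is 1/(1 − MPC) = 1/0.25.
ΔY = 190/0.25 = 760.00 ≈ 760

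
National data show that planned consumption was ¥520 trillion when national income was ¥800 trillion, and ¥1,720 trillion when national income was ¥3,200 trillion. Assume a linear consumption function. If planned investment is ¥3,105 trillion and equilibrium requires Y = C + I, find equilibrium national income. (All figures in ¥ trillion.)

MPC = (1720 − 520)/(3200 − 800) = 1200/2400 = 0.5
a = 520 − 0.5(800) = 120
Equilibrium: Y = 120 + 0.5Y + 3105
0.5Y = 3225, so Y = 3225/0.5 = 6450

Y = 6450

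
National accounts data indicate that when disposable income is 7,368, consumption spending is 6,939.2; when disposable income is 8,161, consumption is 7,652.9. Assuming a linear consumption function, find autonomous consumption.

a = 308

MPC = ΔC/ΔY = (7652.9 − 6939.2)/(8161 − 7368) = 713.7/793 = 0.9
a = C − MPC·Y = 6939.2 − 0.9(7368) = 6939.2 − 6631.2 = 308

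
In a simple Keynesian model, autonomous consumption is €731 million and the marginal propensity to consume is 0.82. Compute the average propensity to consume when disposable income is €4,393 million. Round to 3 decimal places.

APC = 0.986

C = 731 + 0.82(4393) = 4333.26
APC = C/Y = 4333.26/4393 = 0.986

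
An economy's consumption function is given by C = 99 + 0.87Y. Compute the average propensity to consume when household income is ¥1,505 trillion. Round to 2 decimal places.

C = 99 + 0.87(1505) = 1408.35
APC = C/Y = 1408.35/1505 = 0.94

APC = 0.94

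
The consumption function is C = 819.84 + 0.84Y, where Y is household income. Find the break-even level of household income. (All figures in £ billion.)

Y = 5124

At break-even, C = Y: 819.84 + 0.84Y = Y
0.16Y = 819.84, so Y = 819.84/0.16 = 5124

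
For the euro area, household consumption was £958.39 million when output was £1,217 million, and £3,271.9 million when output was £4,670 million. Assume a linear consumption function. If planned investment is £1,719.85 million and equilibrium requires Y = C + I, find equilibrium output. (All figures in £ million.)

Y = 5645

MPC = (3271.9 − 958.39)/(4670 − 1217) = 2313.51/3453 = 0.67
a = 958.39 − 0.67(1217) = 143
Equilibrium: Y = 143 + 0.67Y + 1719.85
0.33Y = 1862.85, so Y = 1862.85/0.33 = 5645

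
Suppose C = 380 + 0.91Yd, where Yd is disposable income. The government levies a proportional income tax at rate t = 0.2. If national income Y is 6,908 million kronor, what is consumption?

Yd = (1 − 0.2)(6908) = 0.8(6908) = 5526.4
C = 380 + 0.91(5526.4) = 380 + 5029.024 = 5409.024

C = 5409.024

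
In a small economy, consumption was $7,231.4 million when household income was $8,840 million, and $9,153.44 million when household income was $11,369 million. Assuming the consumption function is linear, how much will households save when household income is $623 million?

MPC = (9153.44 − 7231.4)/(11369 − 8840) = 1922.04/2529 = 0.76
a = 7231.4 − 0.76(8840) = 7231.4 − 6718.4 = 513
C = 513 + 0.76(623) = 986.48
S = 623 − 986.48 = -363.48

S = -363.48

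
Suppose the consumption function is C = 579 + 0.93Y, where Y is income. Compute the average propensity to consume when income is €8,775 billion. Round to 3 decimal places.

APC = 0.996

C = 579 + 0.93(8775) = 8739.75
APC = C/Y = 8739.75/8775 = 0.996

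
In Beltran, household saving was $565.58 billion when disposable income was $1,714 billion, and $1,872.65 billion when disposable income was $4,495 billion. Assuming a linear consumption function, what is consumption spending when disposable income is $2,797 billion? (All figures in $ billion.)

C = 1722.41

MPS = ΔS/ΔY = (1872.65 − 565.58)/(4495 − 1714) = 1307.07/2781 = 0.47
MPC = 1 − MPS = 0.53
Autonomous saving = 565.58 − 0.47(1714) = -240, so a = 240
C = 240 + 0.53(2797) = 240 + 1482.41 = 1722.41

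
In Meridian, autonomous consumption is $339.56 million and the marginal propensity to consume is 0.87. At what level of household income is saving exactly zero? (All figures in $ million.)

At break-even, C = Y: 339.56 + 0.87Y = Y
0.13Y = 339.56, so Y = 339.56/0.13 = 2612

Y = 2612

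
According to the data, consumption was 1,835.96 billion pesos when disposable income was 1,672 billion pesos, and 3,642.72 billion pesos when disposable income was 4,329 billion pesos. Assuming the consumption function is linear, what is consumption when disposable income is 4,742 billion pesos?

MPC = (3642.72 − 1835.96)/(4329 − 1672) = 1806.76/2657 = 0.68
a = 1835.96 − 0.68(1672) = 1835.96 − 1136.96 = 699
C = 699 + 0.68(4742) = 699 + 3224.56 = 3923.56

C = 3923.56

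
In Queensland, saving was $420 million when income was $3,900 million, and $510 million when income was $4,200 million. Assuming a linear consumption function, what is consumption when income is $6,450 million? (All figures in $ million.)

C = 5265

MPS = ΔS/ΔY = (510 − 420)/(4200 − 3900) = 90/300 = 0.3
MPC = 1 − MPS = 0.7
Autonomous saving = 420 − 0.3(3900) = -750, so a = 750
C = 750 + 0.7(6450) = 750 + 4515 = 5265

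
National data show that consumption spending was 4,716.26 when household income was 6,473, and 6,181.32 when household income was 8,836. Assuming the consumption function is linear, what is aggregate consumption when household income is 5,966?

C = 4401.92

MPC = (6181.32 − 4716.26)/(8836 − 6473) = 1465.06/2363 = 0.62
a = 4716.26 − 0.62(6473) = 4716.26 − 4013.26 = 703
C = 703 + 0.62(5966) = 703 + 3698.92 = 4401.92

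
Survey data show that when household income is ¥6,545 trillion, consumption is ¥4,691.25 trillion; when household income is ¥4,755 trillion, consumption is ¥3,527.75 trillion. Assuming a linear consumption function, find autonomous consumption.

MPC = ΔC/ΔY = (4691.25 − 3527.75)/(6545 − 4755) = 1163.5/1790 = 0.65
a = C − MPC·Y = 3527.75 − 0.65(4755) = 3527.75 − 3090.75 = 437

a = 437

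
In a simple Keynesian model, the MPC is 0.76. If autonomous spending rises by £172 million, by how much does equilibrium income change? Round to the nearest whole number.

ΔY ≈ 717

The multiplier is 1/(1 − MPC) = 1/0.24.
ΔY = 172/0.24 = 716.67 ≈ 717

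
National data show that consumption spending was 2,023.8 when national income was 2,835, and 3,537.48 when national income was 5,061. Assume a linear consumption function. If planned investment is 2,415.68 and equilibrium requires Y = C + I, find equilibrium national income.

MPC = (3537.48 − 2023.8)/(5061 − 2835) = 1513.68/2226 = 0.68
a = 2023.8 − 0.68(2835) = 96
Equilibrium: Y = 96 + 0.68Y + 2415.68
0.32Y = 2511.68, so Y = 2511.68/0.32 = 7849

Y = 7849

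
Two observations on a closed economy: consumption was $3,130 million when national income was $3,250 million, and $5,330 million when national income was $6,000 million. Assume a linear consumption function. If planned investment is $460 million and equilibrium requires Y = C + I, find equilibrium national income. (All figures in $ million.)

Y = 4950

MPC = (5330 − 3130)/(6000 − 3250) = 2200/2750 = 0.8
a = 3130 − 0.8(3250) = 530
Equilibrium: Y = 530 + 0.8Y + 460
0.2Y = 990, so Y = 990/0.2 = 4950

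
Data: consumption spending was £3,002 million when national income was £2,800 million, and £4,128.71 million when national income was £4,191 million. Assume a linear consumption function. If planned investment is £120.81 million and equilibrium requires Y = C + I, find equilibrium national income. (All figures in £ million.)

Y = 4499

MPC = (4128.71 − 3002)/(4191 − 2800) = 1126.71/1391 = 0.81
a = 3002 − 0.81(2800) = 734
Equilibrium: Y = 734 + 0.81Y + 120.81
0.19Y = 854.81, so Y = 854.81/0.19 = 4499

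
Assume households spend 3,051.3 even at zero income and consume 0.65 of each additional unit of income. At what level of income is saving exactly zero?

Y = 8718

At break-even, C = Y: 3051.3 + 0.65Y = Y
0.35Y = 3051.3, so Y = 3051.3/0.35 = 8718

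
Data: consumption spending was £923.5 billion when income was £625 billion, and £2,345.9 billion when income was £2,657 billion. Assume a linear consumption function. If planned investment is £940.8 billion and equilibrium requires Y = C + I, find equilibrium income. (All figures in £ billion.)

MPC = (2345.9 − 923.5)/(2657 − 625) = 1422.4/2032 = 0.7
a = 923.5 − 0.7(625) = 486
Equilibrium: Y = 486 + 0.7Y + 940.8
0.3Y = 1426.8, so Y = 1426.8/0.3 = 4756

Y = 4756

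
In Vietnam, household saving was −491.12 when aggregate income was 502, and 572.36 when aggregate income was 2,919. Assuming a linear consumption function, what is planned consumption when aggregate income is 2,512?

MPS = ΔS/ΔY = (572.36 − (-491.12))/(2919 − 502) = 1063.48/2417 = 0.44
MPC = 1 − MPS = 0.56
Autonomous saving = -491.12 − 0.44(502) = -712, so a = 712
C = 712 + 0.56(2512) = 712 + 1406.72 = 2118.72

C = 2118.72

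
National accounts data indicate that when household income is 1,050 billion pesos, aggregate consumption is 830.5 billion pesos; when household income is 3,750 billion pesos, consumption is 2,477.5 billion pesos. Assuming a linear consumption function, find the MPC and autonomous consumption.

MPC = 0.61; a = 190

MPC = ΔC/ΔY = (2477.5 − 830.5)/(3750 − 1050) = 1647/2700 = 0.61
a = C − MPC·Y = 830.5 − 0.61(1050) = 830.5 − 640.5 = 190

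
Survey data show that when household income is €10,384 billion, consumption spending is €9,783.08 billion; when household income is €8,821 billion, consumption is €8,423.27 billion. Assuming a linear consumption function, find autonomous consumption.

a = 749

MPC = ΔC/ΔY = (9783.08 − 8423.27)/(10384 − 8821) = 1359.81/1563 = 0.87
a = C − MPC·Y = 8423.27 − 0.87(8821) = 8423.27 − 7674.27 = 749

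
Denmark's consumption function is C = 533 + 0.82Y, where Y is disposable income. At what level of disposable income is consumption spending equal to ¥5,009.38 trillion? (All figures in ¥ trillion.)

533 + 0.82Y = 5009.38
0.82Y = 4476.38, so Y = 4476.38/0.82 = 5459

Y = 5459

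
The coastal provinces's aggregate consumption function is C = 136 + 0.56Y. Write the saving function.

S = -136 + 0.44Y

S = Y − C = Y − (136 + 0.56Y) = -136 + (1 − 0.56)Y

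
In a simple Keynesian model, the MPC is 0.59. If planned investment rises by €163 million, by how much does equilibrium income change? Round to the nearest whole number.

The multiplier is 1/(1 − MPC) = 1/0.41.
ΔY = 163/0.41 = 397.56 ≈ 398

ΔY ≈ 398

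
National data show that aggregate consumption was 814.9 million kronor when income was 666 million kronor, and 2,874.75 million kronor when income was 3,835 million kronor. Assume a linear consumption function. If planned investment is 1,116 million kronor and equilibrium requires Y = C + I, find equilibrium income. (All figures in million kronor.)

Y = 4280

MPC = (2874.75 − 814.9)/(3835 − 666) = 2059.85/3169 = 0.65
a = 814.9 − 0.65(666) = 382
Equilibrium: Y = 382 + 0.65Y + 1116
0.35Y = 1498, so Y = 1498/0.35 = 4280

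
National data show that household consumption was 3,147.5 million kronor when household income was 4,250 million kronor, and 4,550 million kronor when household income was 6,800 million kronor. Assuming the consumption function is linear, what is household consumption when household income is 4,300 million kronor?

C = 3175

MPC = (4550 − 3147.5)/(6800 − 4250) = 1402.5/2550 = 0.55
a = 3147.5 − 0.55(4250) = 3147.5 − 2337.5 = 810
C = 810 + 0.55(4300) = 810 + 2365 = 3175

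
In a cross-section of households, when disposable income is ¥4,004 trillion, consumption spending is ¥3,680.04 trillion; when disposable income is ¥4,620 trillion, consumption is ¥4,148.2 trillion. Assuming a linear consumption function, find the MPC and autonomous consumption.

MPC = ΔC/ΔY = (4148.2 − 3680.04)/(4620 − 4004) = 468.16/616 = 0.76
a = C − MPC·Y = 3680.04 − 0.76(4004) = 3680.04 − 3043.04 = 637

MPC = 0.76; a = 637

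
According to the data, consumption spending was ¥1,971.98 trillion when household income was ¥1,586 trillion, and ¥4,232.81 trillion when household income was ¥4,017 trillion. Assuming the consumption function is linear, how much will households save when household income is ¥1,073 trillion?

S = -421.89

MPC = (4232.81 − 1971.98)/(4017 − 1586) = 2260.83/2431 = 0.93
a = 1971.98 − 0.93(1586) = 1971.98 − 1474.98 = 497
C = 497 + 0.93(1073) = 1494.89
S = 1073 − 1494.89 = -421.89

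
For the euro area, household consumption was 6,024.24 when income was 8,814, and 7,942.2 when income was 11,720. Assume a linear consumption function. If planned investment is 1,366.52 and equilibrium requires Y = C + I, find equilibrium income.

MPC = (7942.2 − 6024.24)/(11720 − 8814) = 1917.96/2906 = 0.66
a = 6024.24 − 0.66(8814) = 207
Equilibrium: Y = 207 + 0.66Y + 1366.52
0.34Y = 1573.52, so Y = 1573.52/0.34 = 4628

Y = 4628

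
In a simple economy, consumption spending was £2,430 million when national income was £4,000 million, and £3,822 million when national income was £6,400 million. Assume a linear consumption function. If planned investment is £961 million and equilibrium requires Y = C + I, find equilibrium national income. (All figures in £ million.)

MPC = (3822 − 2430)/(6400 − 4000) = 1392/2400 = 0.58
a = 2430 − 0.58(4000) = 110
Equilibrium: Y = 110 + 0.58Y + 961
0.42Y = 1071, so Y = 1071/0.42 = 2550

Y = 2550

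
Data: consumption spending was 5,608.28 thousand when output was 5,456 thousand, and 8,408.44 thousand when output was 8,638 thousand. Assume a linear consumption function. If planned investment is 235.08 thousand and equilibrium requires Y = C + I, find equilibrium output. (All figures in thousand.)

Y = 8684

MPC = (8408.44 − 5608.28)/(8638 − 5456) = 2800.16/3182 = 0.88
a = 5608.28 − 0.88(5456) = 807
Equilibrium: Y = 807 + 0.88Y + 235.08
0.12Y = 1042.08, so Y = 1042.08/0.12 = 8684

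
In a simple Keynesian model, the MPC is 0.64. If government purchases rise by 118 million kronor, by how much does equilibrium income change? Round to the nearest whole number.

ΔY ≈ 328

The multiplier is 1/(1 − MPC) = 1/0.36.
ΔY = 118/0.36 = 327.78 ≈ 328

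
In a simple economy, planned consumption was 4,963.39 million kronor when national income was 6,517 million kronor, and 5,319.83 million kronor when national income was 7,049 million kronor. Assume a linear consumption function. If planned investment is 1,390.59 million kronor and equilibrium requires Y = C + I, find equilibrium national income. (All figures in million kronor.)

MPC = (5319.83 − 4963.39)/(7049 − 6517) = 356.44/532 = 0.67
a = 4963.39 − 0.67(6517) = 597
Equilibrium: Y = 597 + 0.67Y + 1390.59
0.33Y = 1987.59, so Y = 1987.59/0.33 = 6023

Y = 6023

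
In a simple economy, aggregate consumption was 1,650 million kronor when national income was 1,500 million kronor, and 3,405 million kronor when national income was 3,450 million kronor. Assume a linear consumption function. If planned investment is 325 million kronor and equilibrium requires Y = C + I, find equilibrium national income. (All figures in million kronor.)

Y = 6250

MPC = (3405 − 1650)/(3450 − 1500) = 1755/1950 = 0.9
a = 1650 − 0.9(1500) = 300
Equilibrium: Y = 300 + 0.9Y + 325
0.1Y = 625, so Y = 625/0.1 = 6250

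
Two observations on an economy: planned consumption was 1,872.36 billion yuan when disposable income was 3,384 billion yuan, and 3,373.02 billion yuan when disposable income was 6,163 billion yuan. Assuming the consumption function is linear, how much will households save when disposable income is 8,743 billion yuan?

S = 3976.78

MPC = (3373.02 − 1872.36)/(6163 − 3384) = 1500.66/2779 = 0.54
a = 1872.36 − 0.54(3384) = 1872.36 − 1827.36 = 45
C = 45 + 0.54(8743) = 4766.22
S = 8743 − 4766.22 = 3976.78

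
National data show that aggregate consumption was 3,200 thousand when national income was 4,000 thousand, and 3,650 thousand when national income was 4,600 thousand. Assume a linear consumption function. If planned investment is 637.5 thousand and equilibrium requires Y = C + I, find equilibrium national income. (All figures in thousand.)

Y = 3350

MPC = (3650 − 3200)/(4600 − 4000) = 450/600 = 0.75
a = 3200 − 0.75(4000) = 200
Equilibrium: Y = 200 + 0.75Y + 637.5
0.25Y = 837.5, so Y = 837.5/0.25 = 3350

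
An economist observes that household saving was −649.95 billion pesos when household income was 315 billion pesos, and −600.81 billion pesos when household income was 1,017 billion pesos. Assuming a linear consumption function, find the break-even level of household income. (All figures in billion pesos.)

Y = 9600

MPS = ΔS/ΔY = (-600.81 − (-649.95))/(1017 − 315) = 49.14/702 = 0.07
MPC = 1 − MPS = 0.93
From S(315) = -649.95: −a + 0.07(315) = -649.95, so a = 22.05 − (-649.95) = 672
Break-even (S = 0): Y = a/MPS = 672/0.07 = 9600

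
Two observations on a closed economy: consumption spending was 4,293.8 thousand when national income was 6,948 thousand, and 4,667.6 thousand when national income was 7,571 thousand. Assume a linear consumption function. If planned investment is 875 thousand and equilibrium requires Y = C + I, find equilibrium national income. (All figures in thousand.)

Y = 2500

MPC = (4667.6 − 4293.8)/(7571 − 6948) = 373.8/623 = 0.6
a = 4293.8 − 0.6(6948) = 125
Equilibrium: Y = 125 + 0.6Y + 875
0.4Y = 1000, so Y = 1000/0.4 = 2500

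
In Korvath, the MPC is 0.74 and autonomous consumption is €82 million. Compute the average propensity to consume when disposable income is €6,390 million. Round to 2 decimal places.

APC = 0.75

C = 82 + 0.74(6390) = 4810.6
APC = C/Y = 4810.6/6390 = 0.75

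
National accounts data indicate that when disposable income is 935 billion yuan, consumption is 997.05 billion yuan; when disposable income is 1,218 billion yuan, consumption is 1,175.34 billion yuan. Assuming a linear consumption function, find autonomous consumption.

MPC = ΔC/ΔY = (1175.34 − 997.05)/(1218 − 935) = 178.29/283 = 0.63
a = C − MPC·Y = 997.05 − 0.63(935) = 997.05 − 589.05 = 408

a = 408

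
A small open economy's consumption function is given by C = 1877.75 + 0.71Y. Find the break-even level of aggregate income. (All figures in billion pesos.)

At break-even, C = Y: 1877.75 + 0.71Y = Y
0.29Y = 1877.75, so Y = 1877.75/0.29 = 6475

Y = 6475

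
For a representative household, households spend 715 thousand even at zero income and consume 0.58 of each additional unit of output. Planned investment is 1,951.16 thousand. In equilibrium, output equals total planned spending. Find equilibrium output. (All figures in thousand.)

Y = C + I = 715 + 0.58Y + 1951.16
Y − 0.58Y = 2666.16
0.42Y = 2666.16, so Y = 2666.16/0.42 = 6348

Y = 6348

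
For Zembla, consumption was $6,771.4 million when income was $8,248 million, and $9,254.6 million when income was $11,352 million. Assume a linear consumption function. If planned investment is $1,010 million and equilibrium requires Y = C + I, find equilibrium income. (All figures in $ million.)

Y = 5915

MPC = (9254.6 − 6771.4)/(11352 − 8248) = 2483.2/3104 = 0.8
a = 6771.4 − 0.8(8248) = 173
Equilibrium: Y = 173 + 0.8Y + 1010
0.2Y = 1183, so Y = 1183/0.2 = 5915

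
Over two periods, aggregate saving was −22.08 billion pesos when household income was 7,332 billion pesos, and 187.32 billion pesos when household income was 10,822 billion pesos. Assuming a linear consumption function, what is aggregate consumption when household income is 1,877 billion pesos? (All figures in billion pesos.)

C = 2226.38

MPS = ΔS/ΔY = (187.32 − (-22.08))/(10822 − 7332) = 209.4/3490 = 0.06
MPC = 1 − MPS = 0.94
Autonomous saving = -22.08 − 0.06(7332) = -462, so a = 462
C = 462 + 0.94(1877) = 462 + 1764.38 = 2226.38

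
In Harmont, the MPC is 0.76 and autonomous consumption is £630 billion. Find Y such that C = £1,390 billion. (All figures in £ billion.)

630 + 0.76Y = 1390
0.76Y = 760, so Y = 760/0.76 = 1000

Y = 1000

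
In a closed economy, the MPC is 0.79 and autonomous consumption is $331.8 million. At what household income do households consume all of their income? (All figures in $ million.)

At break-even, C = Y: 331.8 + 0.79Y = Y
0.21Y = 331.8, so Y = 331.8/0.21 = 1580

Y = 1580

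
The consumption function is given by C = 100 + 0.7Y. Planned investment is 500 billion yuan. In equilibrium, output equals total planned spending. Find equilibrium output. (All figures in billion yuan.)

Y = 2000

Y = C + I = 100 + 0.7Y + 500
Y − 0.7Y = 600
0.3Y = 600, so Y = 600/0.3 = 2000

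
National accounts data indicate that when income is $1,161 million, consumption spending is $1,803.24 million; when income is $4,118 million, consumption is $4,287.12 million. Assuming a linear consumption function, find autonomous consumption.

a = 828

MPC = ΔC/ΔY = (4287.12 − 1803.24)/(4118 − 1161) = 2483.88/2957 = 0.84
a = C − MPC·Y = 1803.24 − 0.84(1161) = 1803.24 − 975.24 = 828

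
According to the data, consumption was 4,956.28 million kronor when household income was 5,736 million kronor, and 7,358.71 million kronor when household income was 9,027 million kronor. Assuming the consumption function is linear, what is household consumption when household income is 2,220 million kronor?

C = 2389.6

MPC = (7358.71 − 4956.28)/(9027 − 5736) = 2402.43/3291 = 0.73
a = 4956.28 − 0.73(5736) = 4956.28 − 4187.28 = 769
C = 769 + 0.73(2220) = 769 + 1620.6 = 2389.6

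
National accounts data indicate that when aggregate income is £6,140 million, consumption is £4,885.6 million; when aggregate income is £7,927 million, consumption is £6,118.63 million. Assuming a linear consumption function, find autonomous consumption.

a = 649

MPC = ΔC/ΔY = (6118.63 − 4885.6)/(7927 − 6140) = 1233.03/1787 = 0.69
a = C − MPC·Y = 4885.6 − 0.69(6140) = 4885.6 − 4236.6 = 649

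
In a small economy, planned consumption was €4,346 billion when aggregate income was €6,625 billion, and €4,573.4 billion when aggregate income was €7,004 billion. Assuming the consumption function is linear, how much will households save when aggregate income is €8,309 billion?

S = 2952.6

MPC = (4573.4 − 4346)/(7004 − 6625) = 227.4/379 = 0.6
a = 4346 − 0.6(6625) = 4346 − 3975 = 371
C = 371 + 0.6(8309) = 5356.4
S = 8309 − 5356.4 = 2952.6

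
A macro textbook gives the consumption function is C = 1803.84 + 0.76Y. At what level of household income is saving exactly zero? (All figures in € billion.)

At break-even, C = Y: 1803.84 + 0.76Y = Y
0.24Y = 1803.84, so Y = 1803.84/0.24 = 7516

Y = 7516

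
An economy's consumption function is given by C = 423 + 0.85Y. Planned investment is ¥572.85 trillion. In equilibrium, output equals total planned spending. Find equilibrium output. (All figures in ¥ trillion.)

Y = 6639

Y = C + I = 423 + 0.85Y + 572.85
Y − 0.85Y = 995.85
0.15Y = 995.85, so Y = 995.85/0.15 = 6639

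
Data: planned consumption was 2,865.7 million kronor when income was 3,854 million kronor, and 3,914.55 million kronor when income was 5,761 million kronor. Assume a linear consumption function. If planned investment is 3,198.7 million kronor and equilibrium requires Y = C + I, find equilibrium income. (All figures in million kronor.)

MPC = (3914.55 − 2865.7)/(5761 − 3854) = 1048.85/1907 = 0.55
a = 2865.7 − 0.55(3854) = 746
Equilibrium: Y = 746 + 0.55Y + 3198.7
0.45Y = 3944.7, so Y = 3944.7/0.45 = 8766

Y = 8766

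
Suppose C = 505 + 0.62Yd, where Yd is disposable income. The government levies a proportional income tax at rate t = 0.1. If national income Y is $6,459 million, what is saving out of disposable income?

Yd = (1 − 0.1)(6459) = 0.9(6459) = 5813.1
C = 505 + 0.62(5813.1) = 505 + 3604.122 = 4109.122
S = Yd − C = 5813.1 − 4109.122 = 1703.978

S = 1703.978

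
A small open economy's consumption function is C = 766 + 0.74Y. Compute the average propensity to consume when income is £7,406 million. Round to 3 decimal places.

C = 766 + 0.74(7406) = 6246.44
APC = C/Y = 6246.44/7406 = 0.843

APC = 0.843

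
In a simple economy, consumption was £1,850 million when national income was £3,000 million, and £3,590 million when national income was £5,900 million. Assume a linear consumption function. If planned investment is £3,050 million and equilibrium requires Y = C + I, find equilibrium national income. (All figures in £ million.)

MPC = (3590 − 1850)/(5900 − 3000) = 1740/2900 = 0.6
a = 1850 − 0.6(3000) = 50
Equilibrium: Y = 50 + 0.6Y + 3050
0.4Y = 3100, so Y = 3100/0.4 = 7750

Y = 7750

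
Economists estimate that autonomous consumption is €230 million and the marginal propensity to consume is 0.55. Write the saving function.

S = -230 + 0.45Y

S = Y − C = Y − (230 + 0.55Y) = -230 + (1 − 0.55)Y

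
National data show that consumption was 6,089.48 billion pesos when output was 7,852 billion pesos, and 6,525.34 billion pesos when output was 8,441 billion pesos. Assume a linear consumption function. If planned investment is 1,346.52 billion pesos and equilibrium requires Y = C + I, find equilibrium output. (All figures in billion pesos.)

Y = 6252

MPC = (6525.34 − 6089.48)/(8441 − 7852) = 435.86/589 = 0.74
a = 6089.48 − 0.74(7852) = 279
Equilibrium: Y = 279 + 0.74Y + 1346.52
0.26Y = 1625.52, so Y = 1625.52/0.26 = 6252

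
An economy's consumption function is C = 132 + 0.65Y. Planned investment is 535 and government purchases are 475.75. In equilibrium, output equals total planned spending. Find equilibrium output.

Y = C + I + G = 132 + 0.65Y + 535 + 475.75
Y − 0.65Y = 1142.75
0.35Y = 1142.75, so Y = 1142.75/0.35 = 3265

Y = 3265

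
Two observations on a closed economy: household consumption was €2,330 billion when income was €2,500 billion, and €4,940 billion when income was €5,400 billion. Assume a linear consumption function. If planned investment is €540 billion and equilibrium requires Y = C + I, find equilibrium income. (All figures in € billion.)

Y = 6200

MPC = (4940 − 2330)/(5400 − 2500) = 2610/2900 = 0.9
a = 2330 − 0.9(2500) = 80
Equilibrium: Y = 80 + 0.9Y + 540
0.1Y = 620, so Y = 620/0.1 = 6200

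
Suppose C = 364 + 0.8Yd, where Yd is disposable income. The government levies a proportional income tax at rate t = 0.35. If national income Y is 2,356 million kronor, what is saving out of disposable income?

Yd = (1 − 0.35)(2356) = 0.65(2356) = 1531.4
C = 364 + 0.8(1531.4) = 364 + 1225.12 = 1589.12
S = Yd − C = 1531.4 − 1589.12 = -57.72

S = -57.72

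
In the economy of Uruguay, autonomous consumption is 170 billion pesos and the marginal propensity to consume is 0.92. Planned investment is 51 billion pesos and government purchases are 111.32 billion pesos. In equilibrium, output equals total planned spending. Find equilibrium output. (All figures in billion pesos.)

Y = 4154

Y = C + I + G = 170 + 0.92Y + 51 + 111.32
Y − 0.92Y = 332.32
0.08Y = 332.32, so Y = 332.32/0.08 = 4154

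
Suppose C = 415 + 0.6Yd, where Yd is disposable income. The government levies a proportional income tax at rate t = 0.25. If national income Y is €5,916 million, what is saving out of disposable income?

Yd = (1 − 0.25)(5916) = 0.75(5916) = 4437
C = 415 + 0.6(4437) = 415 + 2662.2 = 3077.2
S = Yd − C = 4437 − 3077.2 = 1359.8

S = 1359.8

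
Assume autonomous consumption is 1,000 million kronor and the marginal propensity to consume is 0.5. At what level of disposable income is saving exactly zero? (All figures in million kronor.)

At break-even, C = Y: 1000 + 0.5Y = Y
0.5Y = 1000, so Y = 1000/0.5 = 2000

Y = 2000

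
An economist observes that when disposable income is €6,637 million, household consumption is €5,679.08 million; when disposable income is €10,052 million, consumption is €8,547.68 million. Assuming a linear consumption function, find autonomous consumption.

MPC = ΔC/ΔY = (8547.68 − 5679.08)/(10052 − 6637) = 2868.6/3415 = 0.84
a = C − MPC·Y = 5679.08 − 0.84(6637) = 5679.08 − 5575.08 = 104

a = 104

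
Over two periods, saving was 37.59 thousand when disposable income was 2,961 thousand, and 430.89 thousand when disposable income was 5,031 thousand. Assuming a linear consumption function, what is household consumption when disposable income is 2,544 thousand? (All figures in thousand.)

MPS = ΔS/ΔY = (430.89 − 37.59)/(5031 − 2961) = 393.3/2070 = 0.19
MPC = 1 − MPS = 0.81
Autonomous saving = 37.59 − 0.19(2961) = -525, so a = 525
C = 525 + 0.81(2544) = 525 + 2060.64 = 2585.64

C = 2585.64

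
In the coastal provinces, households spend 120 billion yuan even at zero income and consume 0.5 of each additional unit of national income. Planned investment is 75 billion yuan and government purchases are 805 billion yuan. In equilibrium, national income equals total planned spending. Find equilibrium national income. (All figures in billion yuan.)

Y = 2000

Y = C + I + G = 120 + 0.5Y + 75 + 805
Y − 0.5Y = 1000
0.5Y = 1000, so Y = 1000/0.5 = 2000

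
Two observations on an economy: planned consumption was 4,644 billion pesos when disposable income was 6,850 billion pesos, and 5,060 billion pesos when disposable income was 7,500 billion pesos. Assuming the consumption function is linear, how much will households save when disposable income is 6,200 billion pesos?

S = 1972

MPC = (5060 − 4644)/(7500 − 6850) = 416/650 = 0.64
a = 4644 − 0.64(6850) = 4644 − 4384 = 260
C = 260 + 0.64(6200) = 4228
S = 6200 − 4228 = 1972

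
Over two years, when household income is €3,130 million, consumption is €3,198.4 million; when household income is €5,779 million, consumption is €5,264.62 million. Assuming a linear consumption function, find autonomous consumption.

a = 757

MPC = ΔC/ΔY = (5264.62 − 3198.4)/(5779 − 3130) = 2066.22/2649 = 0.78
a = C − MPC·Y = 3198.4 − 0.78(3130) = 3198.4 − 2441.4 = 757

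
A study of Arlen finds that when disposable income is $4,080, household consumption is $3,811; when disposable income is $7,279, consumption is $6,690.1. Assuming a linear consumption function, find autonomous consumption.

a = 139

MPC = ΔC/ΔY = (6690.1 − 3811)/(7279 − 4080) = 2879.1/3199 = 0.9
a = C − MPC·Y = 3811 − 0.9(4080) = 3811 − 3672 = 139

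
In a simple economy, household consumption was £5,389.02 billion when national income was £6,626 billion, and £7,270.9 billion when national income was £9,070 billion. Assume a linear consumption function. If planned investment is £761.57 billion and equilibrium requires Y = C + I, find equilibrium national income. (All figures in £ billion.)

MPC = (7270.9 − 5389.02)/(9070 − 6626) = 1881.88/2444 = 0.77
a = 5389.02 − 0.77(6626) = 287
Equilibrium: Y = 287 + 0.77Y + 761.57
0.23Y = 1048.57, so Y = 1048.57/0.23 = 4559

Y = 4559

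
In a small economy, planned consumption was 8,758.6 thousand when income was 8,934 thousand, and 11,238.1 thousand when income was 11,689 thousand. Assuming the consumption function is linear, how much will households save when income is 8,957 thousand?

S = 177.7

MPC = (11238.1 − 8758.6)/(11689 − 8934) = 2479.5/2755 = 0.9
a = 8758.6 − 0.9(8934) = 8758.6 − 8040.6 = 718
C = 718 + 0.9(8957) = 8779.3
S = 8957 − 8779.3 = 177.7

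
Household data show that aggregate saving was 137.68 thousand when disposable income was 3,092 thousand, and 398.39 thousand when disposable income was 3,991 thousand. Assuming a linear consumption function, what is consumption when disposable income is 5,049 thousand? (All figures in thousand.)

MPS = ΔS/ΔY = (398.39 − 137.68)/(3991 − 3092) = 260.71/899 = 0.29
MPC = 1 − MPS = 0.71
Autonomous saving = 137.68 − 0.29(3092) = -759, so a = 759
C = 759 + 0.71(5049) = 759 + 3584.79 = 4343.79

C = 4343.79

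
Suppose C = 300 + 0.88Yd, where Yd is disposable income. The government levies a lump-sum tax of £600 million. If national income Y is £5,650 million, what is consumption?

C = 4744

Yd = Y − T = 5650 − 600 = 5050
C = 300 + 0.88(5050) = 300 + 4444 = 4744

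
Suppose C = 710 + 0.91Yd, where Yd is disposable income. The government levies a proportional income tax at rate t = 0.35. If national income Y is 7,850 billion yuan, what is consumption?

Yd = (1 − 0.35)(7850) = 0.65(7850) = 5102.5
C = 710 + 0.91(5102.5) = 710 + 4643.275 = 5353.275

C = 5353.275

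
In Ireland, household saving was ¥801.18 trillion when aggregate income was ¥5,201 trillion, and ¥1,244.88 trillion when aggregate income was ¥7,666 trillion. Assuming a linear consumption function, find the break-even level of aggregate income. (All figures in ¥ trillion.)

MPS = ΔS/ΔY = (1244.88 − 801.18)/(7666 − 5201) = 443.7/2465 = 0.18
MPC = 1 − MPS = 0.82
From S(5201) = 801.18: −a + 0.18(5201) = 801.18, so a = 936.18 − 801.18 = 135
Break-even (S = 0): Y = a/MPS = 135/0.18 = 750

Y = 750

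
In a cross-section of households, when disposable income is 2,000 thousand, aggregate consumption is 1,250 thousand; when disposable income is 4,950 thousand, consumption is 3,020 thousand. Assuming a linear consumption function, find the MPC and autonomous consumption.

MPC = ΔC/ΔY = (3020 − 1250)/(4950 − 2000) = 1770/2950 = 0.6
a = C − MPC·Y = 1250 − 0.6(2000) = 1250 − 1200 = 50

MPC = 0.6; a = 50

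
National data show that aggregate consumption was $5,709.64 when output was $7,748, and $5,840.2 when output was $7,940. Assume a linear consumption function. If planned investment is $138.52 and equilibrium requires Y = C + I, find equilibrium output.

MPC = (5840.2 − 5709.64)/(7940 − 7748) = 130.56/192 = 0.68
a = 5709.64 − 0.68(7748) = 441
Equilibrium: Y = 441 + 0.68Y + 138.52
0.32Y = 579.52, so Y = 579.52/0.32 = 1811

Y = 1811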